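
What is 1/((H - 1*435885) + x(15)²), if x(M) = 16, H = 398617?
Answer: -1/37012 ≈ -2.7018e-5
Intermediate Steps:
1/((H - 1*435885) + x(15)²) = 1/((398617 - 1*435885) + 16²) = 1/((398617 - 435885) + 256) = 1/(-37268 + 256) = 1/(-37012) = -1/37012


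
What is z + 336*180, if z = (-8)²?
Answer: 60544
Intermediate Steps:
z = 64
z + 336*180 = 64 + 336*180 = 64 + 60480 = 60544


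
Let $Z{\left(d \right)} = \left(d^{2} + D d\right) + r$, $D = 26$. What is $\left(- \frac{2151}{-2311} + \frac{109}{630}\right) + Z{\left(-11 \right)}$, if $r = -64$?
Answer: $- \frac{331800941}{1455930} \approx -227.9$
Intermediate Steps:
$Z{\left(d \right)} = -64 + d^{2} + 26 d$ ($Z{\left(d \right)} = \left(d^{2} + 26 d\right) - 64 = -64 + d^{2} + 26 d$)
$\left(- \frac{2151}{-2311} + \frac{109}{630}\right) + Z{\left(-11 \right)} = \left(- \frac{2151}{-2311} + \frac{109}{630}\right) + \left(-64 + \left(-11\right)^{2} + 26 \left(-11\right)\right) = \left(\left(-2151\right) \left(- \frac{1}{2311}\right) + 109 \cdot \frac{1}{630}\right) - 229 = \left(\frac{2151}{2311} + \frac{109}{630}\right) - 229 = \frac{1607029}{1455930} - 229 = - \frac{331800941}{1455930}$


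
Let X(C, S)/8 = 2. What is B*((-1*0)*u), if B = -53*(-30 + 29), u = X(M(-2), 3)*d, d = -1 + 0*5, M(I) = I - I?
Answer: 0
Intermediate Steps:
M(I) = 0
X(C, S) = 16 (X(C, S) = 8*2 = 16)
d = -1 (d = -1 + 0 = -1)
u = -16 (u = 16*(-1) = -16)
B = 53 (B = -53*(-1) = 53)
B*((-1*0)*u) = 53*(-1*0*(-16)) = 53*(0*(-16)) = 53*0 = 0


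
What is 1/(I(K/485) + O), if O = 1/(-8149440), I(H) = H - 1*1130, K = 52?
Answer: -790495680/893175364321 ≈ -0.00088504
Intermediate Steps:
I(H) = -1130 + H (I(H) = H - 1130 = -1130 + H)
O = -1/8149440 ≈ -1.2271e-7
1/(I(K/485) + O) = 1/((-1130 + 52/485) - 1/8149440) = 1/(-547998/485 - 1/8149440) = 1/(-893175364321/790495680) = -790495680/893175364321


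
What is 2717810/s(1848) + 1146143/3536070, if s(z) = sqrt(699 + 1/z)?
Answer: 1146143/3536070 + 5435620*sqrt(596789886)/1291753 ≈ 1.0280e+5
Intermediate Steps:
2717810/s(1848) + 1146143/3536070 = 2717810/(sqrt(699 + 1/1848)) + 1146143/3536070 = 2717810/(sqrt(699 + 1/1848)) + 1146143*(1/3536070) = 2717810/(sqrt(1291753/1848)) + 1146143/3536070 = 2717810/((sqrt(596789886)/924)) + 1146143/3536070 = 2717810*(2*sqrt(596789886)/1291753) + 1146143/3536070 = 5435620*sqrt(596789886)/1291753 + 1146143/3536070 = 1146143/3536070 + 5435620*sqrt(596789886)/1291753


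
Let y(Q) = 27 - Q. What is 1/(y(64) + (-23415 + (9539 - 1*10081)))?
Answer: -1/23994 ≈ -4.1677e-5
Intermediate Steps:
1/(y(64) + (-23415 + (9539 - 1*10081))) = 1/((27 - 1*64) + (-23415 + (9539 - 1*10081))) = 1/((27 - 64) + (-23415 + (9539 - 10081))) = 1/(-37 + (-23415 - 542)) = 1/(-37 - 23957) = 1/(-23994) = -1/23994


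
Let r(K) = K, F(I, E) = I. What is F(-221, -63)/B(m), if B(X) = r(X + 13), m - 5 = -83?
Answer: 17/5 ≈ 3.4000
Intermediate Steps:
m = -78 (m = 5 - 83 = -78)
B(X) = 13 + X (B(X) = X + 13 = 13 + X)
F(-221, -63)/B(m) = -221/(13 - 78) = -221/(-65) = -221*(-1/65) = 17/5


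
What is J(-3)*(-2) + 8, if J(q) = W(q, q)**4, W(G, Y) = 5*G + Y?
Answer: -209944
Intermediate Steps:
W(G, Y) = Y + 5*G
J(q) = 1296*q**4 (J(q) = (q + 5*q)**4 = (6*q)**4 = 1296*q**4)
J(-3)*(-2) + 8 = (1296*(-3)**4)*(-2) + 8 = (1296*81)*(-2) + 8 = 104976*(-2) + 8 = -209952 + 8 = -209944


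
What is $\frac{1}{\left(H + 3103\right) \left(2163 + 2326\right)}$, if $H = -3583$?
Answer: $- \frac{1}{2154720} \approx -4.641 \cdot 10^{-7}$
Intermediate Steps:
$\frac{1}{\left(H + 3103\right) \left(2163 + 2326\right)} = \frac{1}{\left(-3583 + 3103\right) \left(2163 + 2326\right)} = \frac{1}{\left(-480\right) 4489} = \frac{1}{-2154720} = - \frac{1}{2154720}$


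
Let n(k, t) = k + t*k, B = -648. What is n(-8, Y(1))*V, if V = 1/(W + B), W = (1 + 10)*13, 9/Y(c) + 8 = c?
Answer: -16/3535 ≈ -0.0045262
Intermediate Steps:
Y(c) = 9/(-8 + c)
W = 143 (W = 11*13 = 143)
n(k, t) = k + k*t
V = -1/505 (V = 1/(143 - 648) = 1/(-505) = -1/505 ≈ -0.0019802)
n(-8, Y(1))*V = -8*(1 + 9/(-8 + 1))*(-1/505) = -8*(1 + 9/(-7))*(-1/505) = -8*(1 + 9*(-1/7))*(-1/505) = -8*(1 - 9/7)*(-1/505) = -8*(-2/7)*(-1/505) = (16/7)*(-1/505) = -16/3535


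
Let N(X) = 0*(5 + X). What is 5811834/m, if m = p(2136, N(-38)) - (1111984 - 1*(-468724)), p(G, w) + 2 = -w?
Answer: -2905917/790355 ≈ -3.6767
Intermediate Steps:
N(X) = 0
p(G, w) = -2 - w
m = -1580710 (m = (-2 - 1*0) - (1111984 - 1*(-468724)) = (-2 + 0) - (1111984 + 468724) = -2 - 1*1580708 = -2 - 1580708 = -1580710)
5811834/m = 5811834/(-1580710) = 5811834*(-1/1580710) = -2905917/790355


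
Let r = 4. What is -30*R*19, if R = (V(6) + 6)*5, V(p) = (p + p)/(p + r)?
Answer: -20520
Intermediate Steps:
V(p) = 2*p/(4 + p) (V(p) = (p + p)/(p + 4) = (2*p)/(4 + p) = 2*p/(4 + p))
R = 36 (R = (2*6/(4 + 6) + 6)*5 = (2*6/10 + 6)*5 = (2*6*(1/10) + 6)*5 = (6/5 + 6)*5 = (36/5)*5 = 36)
-30*R*19 = -30*36*19 = -1080*19 = -20520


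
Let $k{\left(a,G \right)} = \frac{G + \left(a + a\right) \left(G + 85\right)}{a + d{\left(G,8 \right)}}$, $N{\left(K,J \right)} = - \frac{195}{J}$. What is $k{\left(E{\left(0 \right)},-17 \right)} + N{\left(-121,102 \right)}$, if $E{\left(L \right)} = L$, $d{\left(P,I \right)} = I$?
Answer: $- \frac{549}{136} \approx -4.0368$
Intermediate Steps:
$k{\left(a,G \right)} = \frac{G + 2 a \left(85 + G\right)}{8 + a}$ ($k{\left(a,G \right)} = \frac{G + \left(a + a\right) \left(G + 85\right)}{a + 8} = \frac{G + 2 a \left(85 + G\right)}{8 + a}$)
$k{\left(E{\left(0 \right)},-17 \right)} + N{\left(-121,102 \right)} = \frac{-17 + 170 \cdot 0 + 2 \left(-17\right) 0}{8 + 0} - \frac{195}{102} = \frac{-17 + 0 + 0}{8} - \frac{65}{34} = \frac{1}{8} \left(-17\right) - \frac{65}{34} = - \frac{17}{8} - \frac{65}{34} = - \frac{549}{136}$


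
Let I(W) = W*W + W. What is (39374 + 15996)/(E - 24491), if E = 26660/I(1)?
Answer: -55370/11161 ≈ -4.9610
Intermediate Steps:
I(W) = W + W**2 (I(W) = W**2 + W = W + W**2)
E = 13330 (E = 26660/((1*(1 + 1))) = 26660/((1*2)) = 26660/2 = 26660*(1/2) = 13330)
(39374 + 15996)/(E - 24491) = (39374 + 15996)/(13330 - 24491) = 55370/(-11161) = 55370*(-1/11161) = -55370/11161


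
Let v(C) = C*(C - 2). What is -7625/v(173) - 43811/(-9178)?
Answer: 1226078563/271512774 ≈ 4.5157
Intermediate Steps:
v(C) = C*(-2 + C)
-7625/v(173) - 43811/(-9178) = -7625*1/(173*(-2 + 173)) - 43811/(-9178) = -7625/(173*171) - 43811*(-1/9178) = -7625/29583 + 43811/9178 = 1226078563/271512774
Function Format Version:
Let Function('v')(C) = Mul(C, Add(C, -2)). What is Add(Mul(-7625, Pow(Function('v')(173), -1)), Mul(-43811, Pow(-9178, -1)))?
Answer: Rational(1226078563, 271512774) ≈ 4.5157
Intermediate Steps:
Function('v')(C) = Mul(C, Add(-2, C))
Add(Mul(-7625, Pow(Function('v')(173), -1)), Mul(-43811, Pow(-9178, -1))) = Add(Mul(-7625, Pow(Mul(173, Add(-2, 173)), -1)), Mul(-43811, Pow(-9178, -1))) = Add(Mul(-7625, Pow(Mul(173, 171), -1)), Mul(-43811, Rational(-1, 9178))) = Add(Mul(-7625, Pow(29583, -1)), Rational(43811, 9178)) = Add(Mul(-7625, Rational(1, 29583)), Rational(43811, 9178)) = Add(Rational(-7625, 29583), Rational(43811, 9178)) = Rational(1226078563, 271512774)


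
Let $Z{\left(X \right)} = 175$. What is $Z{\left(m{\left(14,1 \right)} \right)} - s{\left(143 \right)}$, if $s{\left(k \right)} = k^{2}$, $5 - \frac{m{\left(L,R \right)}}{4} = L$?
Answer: $-20274$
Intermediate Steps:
$m{\left(L,R \right)} = 20 - 4 L$
$Z{\left(m{\left(14,1 \right)} \right)} - s{\left(143 \right)} = 175 - 143^{2} = 175 - 20449 = -20274$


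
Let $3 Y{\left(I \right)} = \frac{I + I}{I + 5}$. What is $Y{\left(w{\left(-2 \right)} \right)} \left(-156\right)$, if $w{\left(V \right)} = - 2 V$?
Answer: $- \frac{416}{9} \approx -46.222$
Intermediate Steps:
$Y{\left(I \right)} = \frac{2 I}{3 \left(5 + I\right)}$ ($Y{\left(I \right)} = \frac{\left(I + I\right) \frac{1}{I + 5}}{3} = \frac{2 I \frac{1}{5 + I}}{3} = \frac{2 I}{3 \left(5 + I\right)}$)
$Y{\left(w{\left(-2 \right)} \right)} \left(-156\right) = \frac{2 \left(\left(-2\right) \left(-2\right)\right)}{3 \left(5 - -4\right)} \left(-156\right) = \frac{2}{3} \cdot 4 \frac{1}{5 + 4} \left(-156\right) = \frac{2}{3} \cdot 4 \cdot \frac{1}{9} \left(-156\right) = \frac{8}{27} \left(-156\right) = - \frac{416}{9}$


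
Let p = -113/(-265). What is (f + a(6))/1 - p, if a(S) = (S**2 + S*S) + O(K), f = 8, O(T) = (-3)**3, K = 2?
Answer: 13932/265 ≈ 52.574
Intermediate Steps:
O(T) = -27
a(S) = -27 + 2*S**2 (a(S) = (S**2 + S*S) - 27 = (S**2 + S**2) - 27 = 2*S**2 - 27 = -27 + 2*S**2)
p = 113/265 (p = -113*(-1/265) = 113/265 ≈ 0.42641)
(f + a(6))/1 - p = (8 + (-27 + 2*6**2))/1 - 1*113/265 = (8 + (-27 + 2*36))*1 - 113/265 = (8 + (-27 + 72))*1 - 113/265 = (8 + 45)*1 - 113/265 = 53*1 - 113/265 = 53 - 113/265 = 13932/265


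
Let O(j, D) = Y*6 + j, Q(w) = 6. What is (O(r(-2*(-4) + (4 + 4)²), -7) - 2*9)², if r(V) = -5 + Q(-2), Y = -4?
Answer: 1681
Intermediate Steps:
r(V) = 1 (r(V) = -5 + 6 = 1)
O(j, D) = -24 + j (O(j, D) = -4*6 + j = -24 + j)
(O(r(-2*(-4) + (4 + 4)²), -7) - 2*9)² = ((-24 + 1) - 2*9)² = (-23 - 18)² = (-41)² = 1681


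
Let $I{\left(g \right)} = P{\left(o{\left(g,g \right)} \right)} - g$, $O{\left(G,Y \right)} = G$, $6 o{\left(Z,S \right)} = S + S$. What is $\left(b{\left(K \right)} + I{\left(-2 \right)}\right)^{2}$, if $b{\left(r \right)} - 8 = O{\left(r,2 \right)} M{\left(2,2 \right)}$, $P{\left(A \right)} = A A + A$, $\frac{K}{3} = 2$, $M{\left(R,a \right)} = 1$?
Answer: $\frac{20164}{81} \approx 248.94$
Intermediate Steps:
$K = 6$ ($K = 3 \cdot 2 = 6$)
$o{\left(Z,S \right)} = \frac{S}{3}$ ($o{\left(Z,S \right)} = \frac{S + S}{6} = \frac{2 S}{6} = \frac{S}{3}$)
$P{\left(A \right)} = A + A^{2}$ ($P{\left(A \right)} = A^{2} + A = A + A^{2}$)
$I{\left(g \right)} = - g + \frac{g \left(1 + \frac{g}{3}\right)}{3}$ ($I{\left(g \right)} = \frac{g}{3} \left(1 + \frac{g}{3}\right) - g = \frac{g \left(1 + \frac{g}{3}\right)}{3} - g = - g + \frac{g \left(1 + \frac{g}{3}\right)}{3}$)
$b{\left(r \right)} = 8 + r$ ($b{\left(r \right)} = 8 + r 1 = 8 + r$)
$\left(b{\left(K \right)} + I{\left(-2 \right)}\right)^{2} = \left(\left(8 + 6\right) + \frac{1}{9} \left(-2\right) \left(-6 - 2\right)\right)^{2} = \left(14 + \frac{1}{9} \left(-2\right) \left(-8\right)\right)^{2} = \left(14 + \frac{16}{9}\right)^{2} = \left(\frac{142}{9}\right)^{2} = \frac{20164}{81}$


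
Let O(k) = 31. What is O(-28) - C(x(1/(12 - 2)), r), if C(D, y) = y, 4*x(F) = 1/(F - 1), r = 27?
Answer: 4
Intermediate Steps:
x(F) = 1/(4*(-1 + F)) (x(F) = 1/(4*(F - 1)) = 1/(4*(-1 + F)))
O(-28) - C(x(1/(12 - 2)), r) = 31 - 1*27 = 31 - 27 = 4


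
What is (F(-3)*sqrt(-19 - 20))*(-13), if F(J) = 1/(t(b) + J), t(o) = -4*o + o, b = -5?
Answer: -13*I*sqrt(39)/12 ≈ -6.7654*I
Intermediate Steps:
t(o) = -3*o
F(J) = 1/(15 + J) (F(J) = 1/(-3*(-5) + J) = 1/(15 + J))
(F(-3)*sqrt(-19 - 20))*(-13) = (sqrt(-19 - 20)/(15 - 3))*(-13) = (sqrt(-39)/12)*(-13) = ((I*sqrt(39))/12)*(-13) = (I*sqrt(39)/12)*(-13) = -13*I*sqrt(39)/12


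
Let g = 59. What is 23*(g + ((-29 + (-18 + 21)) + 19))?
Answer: 1196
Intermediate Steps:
23*(g + ((-29 + (-18 + 21)) + 19)) = 23*(59 + ((-29 + (-18 + 21)) + 19)) = 23*(59 + ((-29 + 3) + 19)) = 23*(59 + (-26 + 19)) = 23*(59 - 7) = 23*52 = 1196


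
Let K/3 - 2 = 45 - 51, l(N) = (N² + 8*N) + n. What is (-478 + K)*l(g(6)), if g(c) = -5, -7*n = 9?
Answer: 7980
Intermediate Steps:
n = -9/7 (n = -⅐*9 = -9/7 ≈ -1.2857)
l(N) = -9/7 + N² + 8*N (l(N) = (N² + 8*N) - 9/7 = -9/7 + N² + 8*N)
K = -12 (K = 6 + 3*(45 - 51) = 6 + 3*(-6) = 6 - 18 = -12)
(-478 + K)*l(g(6)) = (-478 - 12)*(-9/7 + (-5)² + 8*(-5)) = -490*(-9/7 + 25 - 40) = -490*(-114/7) = 7980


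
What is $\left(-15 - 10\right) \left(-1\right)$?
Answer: $25$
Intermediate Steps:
$\left(-15 - 10\right) \left(-1\right) = \left(-25\right) \left(-1\right) = 25$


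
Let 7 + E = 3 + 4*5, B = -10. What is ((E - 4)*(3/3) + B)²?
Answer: 4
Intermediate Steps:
E = 16 (E = -7 + (3 + 4*5) = -7 + (3 + 20) = -7 + 23 = 16)
((E - 4)*(3/3) + B)² = ((16 - 4)*(3/3) - 10)² = (12*(3*(⅓)) - 10)² = (12*1 - 10)² = (12 - 10)² = 2² = 4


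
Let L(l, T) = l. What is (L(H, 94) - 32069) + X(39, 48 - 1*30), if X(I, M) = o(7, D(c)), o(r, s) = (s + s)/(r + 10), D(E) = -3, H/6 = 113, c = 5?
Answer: -533653/17 ≈ -31391.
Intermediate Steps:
H = 678 (H = 6*113 = 678)
o(r, s) = 2*s/(10 + r) (o(r, s) = (2*s)/(10 + r) = 2*s/(10 + r))
X(I, M) = -6/17 (X(I, M) = 2*(-3)/(10 + 7) = 2*(-3)/17 = 2*(-3)*(1/17) = -6/17)
(L(H, 94) - 32069) + X(39, 48 - 1*30) = (678 - 32069) - 6/17 = -31391 - 6/17 = -533653/17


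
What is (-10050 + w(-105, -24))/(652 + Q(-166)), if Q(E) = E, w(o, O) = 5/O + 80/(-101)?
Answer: -24363625/1178064 ≈ -20.681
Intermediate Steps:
w(o, O) = -80/101 + 5/O (w(o, O) = 5/O + 80*(-1/101) = 5/O - 80/101 = -80/101 + 5/O)
(-10050 + w(-105, -24))/(652 + Q(-166)) = (-10050 + (-80/101 + 5/(-24)))/(652 - 166) = (-10050 + (-80/101 + 5*(-1/24)))/486 = (-10050 + (-80/101 - 5/24))*(1/486) = (-10050 - 2425/2424)*(1/486) = -24363625/2424*1/486 = -24363625/1178064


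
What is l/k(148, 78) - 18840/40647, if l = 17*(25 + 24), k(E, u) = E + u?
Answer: 9867037/3062074 ≈ 3.2223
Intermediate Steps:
l = 833 (l = 17*49 = 833)
l/k(148, 78) - 18840/40647 = 833/(148 + 78) - 18840/40647 = 833/226 - 18840*1/40647 = 833*(1/226) - 6280/13549 = 833/226 - 6280/13549 = 9867037/3062074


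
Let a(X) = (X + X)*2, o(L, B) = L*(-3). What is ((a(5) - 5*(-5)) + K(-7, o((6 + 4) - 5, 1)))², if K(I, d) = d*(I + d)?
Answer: 140625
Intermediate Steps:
o(L, B) = -3*L
a(X) = 4*X (a(X) = (2*X)*2 = 4*X)
((a(5) - 5*(-5)) + K(-7, o((6 + 4) - 5, 1)))² = ((4*5 - 5*(-5)) + (-3*((6 + 4) - 5))*(-7 - 3*((6 + 4) - 5)))² = ((20 + 25) + (-3*(10 - 5))*(-7 - 3*(10 - 5)))² = (45 + (-3*5)*(-7 - 3*5))² = (45 - 15*(-7 - 15))² = (45 - 15*(-22))² = (45 + 330)² = 375² = 140625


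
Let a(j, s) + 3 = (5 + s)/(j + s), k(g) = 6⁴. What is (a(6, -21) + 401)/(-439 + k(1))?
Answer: 5986/12855 ≈ 0.46566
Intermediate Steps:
k(g) = 1296
a(j, s) = -3 + (5 + s)/(j + s)
(a(6, -21) + 401)/(-439 + k(1)) = ((5 - 3*6 - 2*(-21))/(6 - 21) + 401)/(-439 + 1296) = ((5 - 18 + 42)/(-15) + 401)/857 = (-1/15*29 + 401)*(1/857) = (-29/15 + 401)*(1/857) = (5986/15)*(1/857) = 5986/12855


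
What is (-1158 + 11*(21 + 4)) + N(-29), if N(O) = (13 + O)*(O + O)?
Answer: 45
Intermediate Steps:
N(O) = 2*O*(13 + O) (N(O) = (13 + O)*(2*O) = 2*O*(13 + O))
(-1158 + 11*(21 + 4)) + N(-29) = (-1158 + 11*(21 + 4)) + 2*(-29)*(13 - 29) = (-1158 + 11*25) + 2*(-29)*(-16) = (-1158 + 275) + 928 = -883 + 928 = 45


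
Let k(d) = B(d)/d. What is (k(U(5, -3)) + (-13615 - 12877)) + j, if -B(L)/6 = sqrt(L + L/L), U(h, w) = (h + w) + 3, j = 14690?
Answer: -11802 - 6*sqrt(6)/5 ≈ -11805.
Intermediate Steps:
U(h, w) = 3 + h + w
B(L) = -6*sqrt(1 + L) (B(L) = -6*sqrt(L + L/L) = -6*sqrt(L + 1) = -6*sqrt(1 + L))
k(d) = -6*sqrt(1 + d)/d (k(d) = (-6*sqrt(1 + d))/d = -6*sqrt(1 + d)/d)
(k(U(5, -3)) + (-13615 - 12877)) + j = (-6*sqrt(1 + (3 + 5 - 3))/(3 + 5 - 3) + (-13615 - 12877)) + 14690 = (-6*sqrt(1 + 5)/5 - 26492) + 14690 = (-6*1/5*sqrt(6) - 26492) + 14690 = (-6*sqrt(6)/5 - 26492) + 14690 = (-26492 - 6*sqrt(6)/5) + 14690 = -11802 - 6*sqrt(6)/5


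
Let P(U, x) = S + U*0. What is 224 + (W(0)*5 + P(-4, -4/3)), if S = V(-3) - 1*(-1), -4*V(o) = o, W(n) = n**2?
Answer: 903/4 ≈ 225.75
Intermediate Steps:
V(o) = -o/4
S = 7/4 (S = -1/4*(-3) - 1*(-1) = 3/4 + 1 = 7/4 ≈ 1.7500)
P(U, x) = 7/4 (P(U, x) = 7/4 + U*0 = 7/4 + 0 = 7/4)
224 + (W(0)*5 + P(-4, -4/3)) = 224 + (0**2*5 + 7/4) = 224 + (0*5 + 7/4) = 224 + (0 + 7/4) = 224 + 7/4 = 903/4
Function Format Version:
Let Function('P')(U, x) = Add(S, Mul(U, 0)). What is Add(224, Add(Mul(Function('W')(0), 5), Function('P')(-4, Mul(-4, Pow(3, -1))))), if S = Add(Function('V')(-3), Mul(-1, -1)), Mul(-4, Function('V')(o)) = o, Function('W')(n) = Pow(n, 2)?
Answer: Rational(903, 4) ≈ 225.75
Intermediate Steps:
Function('V')(o) = Mul(Rational(-1, 4), o)
S = Rational(7, 4) (S = Add(Mul(Rational(-1, 4), -3), Mul(-1, -1)) = Add(Rational(3, 4), 1) = Rational(7, 4) ≈ 1.7500)
Function('P')(U, x) = Rational(7, 4) (Function('P')(U, x) = Add(Rational(7, 4), Mul(U, 0)) = Add(Rational(7, 4), 0) = Rational(7, 4))
Add(224, Add(Mul(Function('W')(0), 5), Function('P')(-4, Mul(-4, Pow(3, -1))))) = Add(224, Add(Mul(Pow(0, 2), 5), Rational(7, 4))) = Add(224, Add(Mul(0, 5), Rational(7, 4))) = Add(224, Add(0, Rational(7, 4))) = Add(224, Rational(7, 4)) = Rational(903, 4)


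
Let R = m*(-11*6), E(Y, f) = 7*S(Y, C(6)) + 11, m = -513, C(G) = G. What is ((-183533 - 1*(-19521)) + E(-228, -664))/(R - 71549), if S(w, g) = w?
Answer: 165597/37691 ≈ 4.3935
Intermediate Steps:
E(Y, f) = 11 + 7*Y (E(Y, f) = 7*Y + 11 = 11 + 7*Y)
R = 33858 (R = -(-5643)*6 = -513*(-66) = 33858)
((-183533 - 1*(-19521)) + E(-228, -664))/(R - 71549) = ((-183533 - 1*(-19521)) + (11 + 7*(-228)))/(33858 - 71549) = ((-183533 + 19521) + (11 - 1596))/(-37691) = (-164012 - 1585)*(-1/37691) = -165597*(-1/37691) = 165597/37691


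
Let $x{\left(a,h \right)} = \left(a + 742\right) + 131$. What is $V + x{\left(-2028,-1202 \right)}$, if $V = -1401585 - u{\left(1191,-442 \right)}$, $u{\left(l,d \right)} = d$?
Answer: $-1402298$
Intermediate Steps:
$x{\left(a,h \right)} = 873 + a$ ($x{\left(a,h \right)} = \left(742 + a\right) + 131 = 873 + a$)
$V = -1401143$ ($V = -1401585 - -442 = -1401585 + 442 = -1401143$)
$V + x{\left(-2028,-1202 \right)} = -1401143 + \left(873 - 2028\right) = -1401143 - 1155 = -1402298$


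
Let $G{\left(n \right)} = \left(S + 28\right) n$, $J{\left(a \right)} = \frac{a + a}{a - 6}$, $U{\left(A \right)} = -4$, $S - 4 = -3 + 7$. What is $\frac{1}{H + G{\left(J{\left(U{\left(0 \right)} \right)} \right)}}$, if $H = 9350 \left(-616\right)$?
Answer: $- \frac{5}{28797856} \approx -1.7362 \cdot 10^{-7}$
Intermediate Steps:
$S = 8$ ($S = 4 + \left(-3 + 7\right) = 4 + 4 = 8$)
$J{\left(a \right)} = \frac{2 a}{-6 + a}$
$H = -5759600$
$G{\left(n \right)} = 36 n$ ($G{\left(n \right)} = \left(8 + 28\right) n = 36 n$)
$\frac{1}{H + G{\left(J{\left(U{\left(0 \right)} \right)} \right)}} = \frac{1}{-5759600 + 36 \cdot 2 \left(-4\right) \frac{1}{-6 - 4}} = \frac{1}{-5759600 + 36 \cdot 2 \left(-4\right) \frac{1}{-10}} = \frac{1}{-5759600 + 36 \cdot 2 \left(-4\right) \left(- \frac{1}{10}\right)} = \frac{1}{-5759600 + 36 \cdot \frac{4}{5}} = \frac{1}{-5759600 + \frac{144}{5}} = \frac{1}{- \frac{28797856}{5}} = - \frac{5}{28797856}$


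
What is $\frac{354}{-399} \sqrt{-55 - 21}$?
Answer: $- \frac{236 i \sqrt{19}}{133} \approx - 7.7346 i$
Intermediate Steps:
$\frac{354}{-399} \sqrt{-55 - 21} = 354 \left(- \frac{1}{399}\right) \sqrt{-76} = - \frac{118 \cdot 2 i \sqrt{19}}{133} = - \frac{236 i \sqrt{19}}{133}$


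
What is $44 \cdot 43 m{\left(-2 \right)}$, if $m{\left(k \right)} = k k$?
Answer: $7568$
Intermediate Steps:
$m{\left(k \right)} = k^{2}$
$44 \cdot 43 m{\left(-2 \right)} = 44 \cdot 43 \left(-2\right)^{2} = 1892 \cdot 4 = 7568$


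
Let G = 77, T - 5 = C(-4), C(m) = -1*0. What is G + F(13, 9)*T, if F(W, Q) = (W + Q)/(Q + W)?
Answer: 82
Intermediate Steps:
C(m) = 0
T = 5 (T = 5 + 0 = 5)
F(W, Q) = 1 (F(W, Q) = (Q + W)/(Q + W) = 1)
G + F(13, 9)*T = 77 + 1*5 = 77 + 5 = 82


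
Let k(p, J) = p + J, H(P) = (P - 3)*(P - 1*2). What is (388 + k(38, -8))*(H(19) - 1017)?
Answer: -311410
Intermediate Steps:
H(P) = (-3 + P)*(-2 + P) (H(P) = (-3 + P)*(P - 2) = (-3 + P)*(-2 + P))
k(p, J) = J + p
(388 + k(38, -8))*(H(19) - 1017) = (388 + (-8 + 38))*((6 + 19² - 5*19) - 1017) = (388 + 30)*((6 + 361 - 95) - 1017) = 418*(272 - 1017) = 418*(-745) = -311410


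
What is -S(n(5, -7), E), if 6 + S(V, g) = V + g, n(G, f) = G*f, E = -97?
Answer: 138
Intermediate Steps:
S(V, g) = -6 + V + g (S(V, g) = -6 + (V + g) = -6 + V + g)
-S(n(5, -7), E) = -(-6 + 5*(-7) - 97) = -(-6 - 35 - 97) = -1*(-138) = 138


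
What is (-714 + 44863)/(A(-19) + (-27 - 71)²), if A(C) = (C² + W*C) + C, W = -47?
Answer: 44149/10839 ≈ 4.0732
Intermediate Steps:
A(C) = C² - 46*C (A(C) = (C² - 47*C) + C = C² - 46*C)
(-714 + 44863)/(A(-19) + (-27 - 71)²) = (-714 + 44863)/(-19*(-46 - 19) + (-27 - 71)²) = 44149/(-19*(-65) + (-98)²) = 44149/(1235 + 9604) = 44149/10839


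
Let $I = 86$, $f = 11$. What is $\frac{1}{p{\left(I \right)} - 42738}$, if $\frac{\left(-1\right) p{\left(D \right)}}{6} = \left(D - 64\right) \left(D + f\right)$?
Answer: $- \frac{1}{55542} \approx -1.8004 \cdot 10^{-5}$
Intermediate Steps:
$p{\left(D \right)} = - 6 \left(-64 + D\right) \left(11 + D\right)$ ($p{\left(D \right)} = - 6 \left(D - 64\right) \left(D + 11\right) = - 6 \left(-64 + D\right) \left(11 + D\right)$)
$\frac{1}{p{\left(I \right)} - 42738} = \frac{1}{\left(4224 - 6 \cdot 86^{2} + 318 \cdot 86\right) - 42738} = \frac{1}{\left(4224 - 44376 + 27348\right) - 42738} = \frac{1}{-12804 - 42738} = \frac{1}{-55542} = - \frac{1}{55542}$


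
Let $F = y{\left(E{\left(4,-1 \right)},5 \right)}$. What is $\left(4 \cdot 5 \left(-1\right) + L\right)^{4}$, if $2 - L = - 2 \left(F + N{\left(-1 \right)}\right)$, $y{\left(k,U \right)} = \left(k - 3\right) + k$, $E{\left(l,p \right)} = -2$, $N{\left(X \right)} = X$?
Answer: $1336336$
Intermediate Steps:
$y{\left(k,U \right)} = -3 + 2 k$ ($y{\left(k,U \right)} = \left(-3 + k\right) + k = -3 + 2 k$)
$F = -7$ ($F = -3 + 2 \left(-2\right) = -3 - 4 = -7$)
$L = -14$ ($L = 2 - - 2 \left(-7 - 1\right) = 2 - \left(-2\right) \left(-8\right) = 2 - 16 = -14$)
$\left(4 \cdot 5 \left(-1\right) + L\right)^{4} = \left(4 \cdot 5 \left(-1\right) - 14\right)^{4} = \left(20 \left(-1\right) - 14\right)^{4} = \left(-20 - 14\right)^{4} = \left(-34\right)^{4} = 1336336$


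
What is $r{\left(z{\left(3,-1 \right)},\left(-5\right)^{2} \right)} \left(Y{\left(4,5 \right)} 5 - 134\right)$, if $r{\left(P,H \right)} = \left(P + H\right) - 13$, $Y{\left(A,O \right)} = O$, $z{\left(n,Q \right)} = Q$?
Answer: $-1199$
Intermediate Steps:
$r{\left(P,H \right)} = -13 + H + P$ ($r{\left(P,H \right)} = \left(H + P\right) - 13 = -13 + H + P$)
$r{\left(z{\left(3,-1 \right)},\left(-5\right)^{2} \right)} \left(Y{\left(4,5 \right)} 5 - 134\right) = \left(-13 + \left(-5\right)^{2} - 1\right) \left(5 \cdot 5 - 134\right) = \left(-13 + 25 - 1\right) \left(25 - 134\right) = 11 \left(-109\right) = -1199$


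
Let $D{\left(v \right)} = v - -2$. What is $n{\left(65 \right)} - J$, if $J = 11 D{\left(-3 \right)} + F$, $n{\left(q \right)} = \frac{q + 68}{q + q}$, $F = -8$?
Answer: $\frac{2603}{130} \approx 20.023$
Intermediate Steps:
$D{\left(v \right)} = 2 + v$ ($D{\left(v \right)} = v + 2 = 2 + v$)
$n{\left(q \right)} = \frac{68 + q}{2 q}$
$J = -19$ ($J = 11 \left(2 - 3\right) - 8 = 11 \left(-1\right) - 8 = -11 - 8 = -19$)
$n{\left(65 \right)} - J = \frac{68 + 65}{2 \cdot 65} - -19 = \frac{1}{2} \cdot \frac{1}{65} \cdot 133 + 19 = \frac{133}{130} + 19 = \frac{2603}{130}$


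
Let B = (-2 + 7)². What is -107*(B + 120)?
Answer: -15515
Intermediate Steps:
B = 25 (B = 5² = 25)
-107*(B + 120) = -107*(25 + 120) = -107*145 = -15515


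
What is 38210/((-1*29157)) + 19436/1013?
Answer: 527988722/29536041 ≈ 17.876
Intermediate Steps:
38210/((-1*29157)) + 19436/1013 = 38210/(-29157) + 19436*(1/1013) = 38210*(-1/29157) + 19436/1013 = -38210/29157 + 19436/1013 = 527988722/29536041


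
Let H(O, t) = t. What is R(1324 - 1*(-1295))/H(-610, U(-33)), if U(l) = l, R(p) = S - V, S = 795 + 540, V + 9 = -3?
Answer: -449/11 ≈ -40.818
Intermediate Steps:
V = -12 (V = -9 - 3 = -12)
S = 1335
R(p) = 1347 (R(p) = 1335 - 1*(-12) = 1335 + 12 = 1347)
R(1324 - 1*(-1295))/H(-610, U(-33)) = 1347/(-33) = 1347*(-1/33) = -449/11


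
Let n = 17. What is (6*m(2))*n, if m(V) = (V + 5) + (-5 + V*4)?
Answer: 1020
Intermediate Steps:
m(V) = 5*V (m(V) = (5 + V) + (-5 + 4*V) = 5*V)
(6*m(2))*n = (6*(5*2))*17 = (6*10)*17 = 60*17 = 1020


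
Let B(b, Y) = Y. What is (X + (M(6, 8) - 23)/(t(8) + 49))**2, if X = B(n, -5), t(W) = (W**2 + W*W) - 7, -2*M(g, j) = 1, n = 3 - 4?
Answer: 3052009/115600 ≈ 26.401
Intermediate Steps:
n = -1
M(g, j) = -1/2 (M(g, j) = -1/2*1 = -1/2)
t(W) = -7 + 2*W**2 (t(W) = (W**2 + W**2) - 7 = 2*W**2 - 7 = -7 + 2*W**2)
X = -5
(X + (M(6, 8) - 23)/(t(8) + 49))**2 = (-5 + (-1/2 - 23)/((-7 + 2*8**2) + 49))**2 = (-5 - 47/(2*((-7 + 2*64) + 49)))**2 = (-5 - 47/(2*((-7 + 128) + 49)))**2 = (-5 - 47/(2*(121 + 49)))**2 = (-5 - 47/2/170)**2 = (-5 - 47/2*1/170)**2 = (-5 - 47/340)**2 = (-1747/340)**2 = 3052009/115600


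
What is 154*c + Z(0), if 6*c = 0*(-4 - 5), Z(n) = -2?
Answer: -2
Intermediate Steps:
c = 0 (c = (0*(-4 - 5))/6 = (0*(-9))/6 = (⅙)*0 = 0)
154*c + Z(0) = 154*0 - 2 = 0 - 2 = -2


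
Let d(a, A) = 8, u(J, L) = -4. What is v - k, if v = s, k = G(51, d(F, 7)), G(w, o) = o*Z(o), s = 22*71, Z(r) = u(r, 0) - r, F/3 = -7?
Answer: 1658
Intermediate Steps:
F = -21 (F = 3*(-7) = -21)
Z(r) = -4 - r
s = 1562
G(w, o) = o*(-4 - o)
k = -96 (k = -1*8*(4 + 8) = -1*8*12 = -96)
v = 1562
v - k = 1562 - 1*(-96) = 1562 + 96 = 1658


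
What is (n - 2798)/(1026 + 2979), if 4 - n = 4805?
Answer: -2533/1335 ≈ -1.8974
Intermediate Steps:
n = -4801 (n = 4 - 1*4805 = 4 - 4805 = -4801)
(n - 2798)/(1026 + 2979) = (-4801 - 2798)/(1026 + 2979) = -7599/4005 = -7599*1/4005 = -2533/1335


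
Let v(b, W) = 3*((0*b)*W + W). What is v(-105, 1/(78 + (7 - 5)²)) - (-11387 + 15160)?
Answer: -309383/82 ≈ -3773.0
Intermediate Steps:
v(b, W) = 3*W (v(b, W) = 3*(0*W + W) = 3*(0 + W) = 3*W)
v(-105, 1/(78 + (7 - 5)²)) - (-11387 + 15160) = 3/(78 + (7 - 5)²) - (-11387 + 15160) = 3/(78 + 2²) - 1*3773 = 3/(78 + 4) - 3773 = 3/82 - 3773 = -309383/82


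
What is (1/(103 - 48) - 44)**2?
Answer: 5851561/3025 ≈ 1934.4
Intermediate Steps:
(1/(103 - 48) - 44)**2 = (1/55 - 44)**2 = (-2419/55)**2 = 5851561/3025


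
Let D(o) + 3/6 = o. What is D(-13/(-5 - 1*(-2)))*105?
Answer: 805/2 ≈ 402.50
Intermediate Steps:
D(o) = -½ + o
D(-13/(-5 - 1*(-2)))*105 = (-½ - 13/(-5 - 1*(-2)))*105 = (-½ - 13/(-5 + 2))*105 = (-½ - 13/(-3))*105 = (-½ - 13*(-⅓))*105 = (-½ + 13/3)*105 = (23/6)*105 = 805/2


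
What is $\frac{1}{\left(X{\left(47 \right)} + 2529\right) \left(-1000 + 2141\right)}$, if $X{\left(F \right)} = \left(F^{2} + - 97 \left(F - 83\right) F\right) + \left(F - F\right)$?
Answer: $\frac{1}{192671542} \approx 5.1902 \cdot 10^{-9}$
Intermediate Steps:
$X{\left(F \right)} = F^{2} + F \left(8051 - 97 F\right)$ ($X{\left(F \right)} = \left(F^{2} + - 97 \left(-83 + F\right) F\right) + 0 = \left(F^{2} + \left(8051 - 97 F\right) F\right) + 0 = \left(F^{2} + F \left(8051 - 97 F\right)\right) + 0 = F^{2} + F \left(8051 - 97 F\right)$)
$\frac{1}{\left(X{\left(47 \right)} + 2529\right) \left(-1000 + 2141\right)} = \frac{1}{\left(47 \left(8051 - 4512\right) + 2529\right) \left(-1000 + 2141\right)} = \frac{1}{\left(47 \left(8051 - 4512\right) + 2529\right) 1141} = \frac{1}{47 \cdot 3539 + 2529} \cdot \frac{1}{1141} = \frac{1}{166333 + 2529} \cdot \frac{1}{1141} = \frac{1}{168862} \cdot \frac{1}{1141} = \frac{1}{192671542}$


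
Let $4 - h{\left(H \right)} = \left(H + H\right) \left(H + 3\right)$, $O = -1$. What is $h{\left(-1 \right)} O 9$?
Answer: $-72$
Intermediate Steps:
$h{\left(H \right)} = 4 - 2 H \left(3 + H\right)$ ($h{\left(H \right)} = 4 - \left(H + H\right) \left(H + 3\right) = 4 - 2 H \left(3 + H\right)$)
$h{\left(-1 \right)} O 9 = \left(4 - -6 - 2 \left(-1\right)^{2}\right) \left(-1\right) 9 = \left(4 + 6 - 2\right) \left(-1\right) 9 = 8 \left(-1\right) 9 = \left(-8\right) 9 = -72$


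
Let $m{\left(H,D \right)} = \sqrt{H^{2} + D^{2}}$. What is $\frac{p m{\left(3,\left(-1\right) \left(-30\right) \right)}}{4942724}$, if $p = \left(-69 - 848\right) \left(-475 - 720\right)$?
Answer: $\frac{3287445 \sqrt{101}}{4942724} \approx 6.6842$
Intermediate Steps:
$m{\left(H,D \right)} = \sqrt{D^{2} + H^{2}}$
$p = 1095815$ ($p = \left(-917\right) \left(-1195\right) = 1095815$)
$\frac{p m{\left(3,\left(-1\right) \left(-30\right) \right)}}{4942724} = \frac{1095815 \sqrt{\left(\left(-1\right) \left(-30\right)\right)^{2} + 3^{2}}}{4942724} = 1095815 \sqrt{30^{2} + 9} \cdot \frac{1}{4942724} = 1095815 \sqrt{900 + 9} \cdot \frac{1}{4942724} = 1095815 \sqrt{909} \cdot \frac{1}{4942724} = 1095815 \cdot 3 \sqrt{101} \cdot \frac{1}{4942724} = 3287445 \sqrt{101} \cdot \frac{1}{4942724} = \frac{3287445 \sqrt{101}}{4942724}$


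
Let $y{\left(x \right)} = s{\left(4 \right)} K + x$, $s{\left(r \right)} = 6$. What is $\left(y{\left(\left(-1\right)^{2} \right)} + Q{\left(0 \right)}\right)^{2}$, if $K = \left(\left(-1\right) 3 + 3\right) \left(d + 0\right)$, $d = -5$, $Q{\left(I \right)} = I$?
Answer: $1$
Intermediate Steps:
$K = 0$ ($K = \left(\left(-1\right) 3 + 3\right) \left(-5 + 0\right) = \left(-3 + 3\right) \left(-5\right) = 0 \left(-5\right) = 0$)
$y{\left(x \right)} = x$ ($y{\left(x \right)} = 6 \cdot 0 + x = 0 + x = x$)
$\left(y{\left(\left(-1\right)^{2} \right)} + Q{\left(0 \right)}\right)^{2} = \left(\left(-1\right)^{2} + 0\right)^{2} = \left(1 + 0\right)^{2} = 1^{2} = 1$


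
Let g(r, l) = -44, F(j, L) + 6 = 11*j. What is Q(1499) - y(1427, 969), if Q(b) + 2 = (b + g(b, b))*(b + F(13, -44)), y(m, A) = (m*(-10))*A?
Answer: 16208008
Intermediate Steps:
F(j, L) = -6 + 11*j
y(m, A) = -10*A*m (y(m, A) = (-10*m)*A = -10*A*m)
Q(b) = -2 + (-44 + b)*(137 + b) (Q(b) = -2 + (b - 44)*(b + (-6 + 11*13)) = -2 + (-44 + b)*(b + (-6 + 143)) = -2 + (-44 + b)*(b + 137) = -2 + (-44 + b)*(137 + b))
Q(1499) - y(1427, 969) = (-6030 + 1499**2 + 93*1499) - (-10)*969*1427 = (-6030 + 2247001 + 139407) - 1*(-13827630) = 2380378 + 13827630 = 16208008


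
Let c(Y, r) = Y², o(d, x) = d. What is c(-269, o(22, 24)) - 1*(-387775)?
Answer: 460136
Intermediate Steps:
c(-269, o(22, 24)) - 1*(-387775) = (-269)² - 1*(-387775) = 72361 + 387775 = 460136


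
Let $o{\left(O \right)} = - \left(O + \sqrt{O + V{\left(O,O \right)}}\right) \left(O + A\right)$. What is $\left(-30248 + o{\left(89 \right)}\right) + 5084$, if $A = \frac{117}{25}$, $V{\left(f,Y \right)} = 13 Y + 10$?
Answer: $- \frac{837538}{25} - \frac{4684 \sqrt{314}}{25} \approx -36822.0$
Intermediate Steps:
$V{\left(f,Y \right)} = 10 + 13 Y$
$A = \frac{117}{25}$ ($A = 117 \cdot \frac{1}{25} = \frac{117}{25} \approx 4.68$)
$o{\left(O \right)} = - \left(\frac{117}{25} + O\right) \left(O + \sqrt{10 + 14 O}\right)$ ($o{\left(O \right)} = - \left(O + \sqrt{O + \left(10 + 13 O\right)}\right) \left(O + \frac{117}{25}\right) = - \left(O + \sqrt{10 + 14 O}\right) \left(\frac{117}{25} + O\right) = - \left(\frac{117}{25} + O\right) \left(O + \sqrt{10 + 14 O}\right)$)
$\left(-30248 + o{\left(89 \right)}\right) + 5084 = \left(-30248 - \left(\frac{208438}{25} + \frac{2342 \sqrt{10 + 14 \cdot 89}}{25}\right)\right) + 5084 = \left(-30248 - \left(\frac{208438}{25} + \frac{2342 \sqrt{10 + 1246}}{25}\right)\right) + 5084 = \left(-30248 - \left(\frac{208438}{25} + \frac{4684 \sqrt{314}}{25}\right)\right) + 5084 = \left(- \frac{964638}{25} - \frac{4684 \sqrt{314}}{25}\right) + 5084 = - \frac{837538}{25} - \frac{4684 \sqrt{314}}{25}$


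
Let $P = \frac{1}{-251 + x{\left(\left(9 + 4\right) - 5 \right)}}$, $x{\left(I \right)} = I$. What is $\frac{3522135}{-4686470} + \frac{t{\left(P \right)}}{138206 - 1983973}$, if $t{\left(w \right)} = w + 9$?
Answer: $- \frac{315952619778371}{420396399283014} \approx -0.75156$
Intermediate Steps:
$P = - \frac{1}{243}$ ($P = \frac{1}{-251 + \left(\left(9 + 4\right) - 5\right)} = \frac{1}{-251 + \left(13 - 5\right)} = \frac{1}{-251 + 8} = \frac{1}{-243} = - \frac{1}{243} \approx -0.0041152$)
$t{\left(w \right)} = 9 + w$
$\frac{3522135}{-4686470} + \frac{t{\left(P \right)}}{138206 - 1983973} = \frac{3522135}{-4686470} + \frac{9 - \frac{1}{243}}{138206 - 1983973} = 3522135 \left(- \frac{1}{4686470}\right) + \frac{2186}{243 \left(-1845767\right)} = - \frac{704427}{937294} + \frac{2186}{243} \left(- \frac{1}{1845767}\right) = - \frac{704427}{937294} - \frac{2186}{448521381} = - \frac{315952619778371}{420396399283014}$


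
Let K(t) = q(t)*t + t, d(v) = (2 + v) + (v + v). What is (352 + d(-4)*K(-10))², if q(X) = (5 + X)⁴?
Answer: 3962954304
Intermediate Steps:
d(v) = 2 + 3*v (d(v) = (2 + v) + 2*v = 2 + 3*v)
K(t) = t + t*(5 + t)⁴ (K(t) = (5 + t)⁴*t + t = t*(5 + t)⁴ + t = t + t*(5 + t)⁴)
(352 + d(-4)*K(-10))² = (352 + (2 + 3*(-4))*(-10*(1 + (5 - 10)⁴)))² = (352 + (2 - 12)*(-10*(1 + (-5)⁴)))² = (352 - (-100)*(1 + 625))² = (352 - (-100)*626)² = (352 - 10*(-6260))² = (352 + 62600)² = 62952² = 3962954304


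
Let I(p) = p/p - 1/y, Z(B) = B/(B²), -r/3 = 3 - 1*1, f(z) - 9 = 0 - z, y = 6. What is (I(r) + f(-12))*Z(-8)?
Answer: -131/48 ≈ -2.7292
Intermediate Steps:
f(z) = 9 - z (f(z) = 9 + (0 - z) = 9 - z)
r = -6 (r = -3*(3 - 1*1) = -3*(3 - 1) = -3*2 = -6)
Z(B) = 1/B (Z(B) = B/B² = 1/B)
I(p) = ⅚ (I(p) = p/p - 1/6 = 1 - 1*⅙ = 1 - ⅙ = ⅚)
(I(r) + f(-12))*Z(-8) = (⅚ + (9 - 1*(-12)))/(-8) = (⅚ + (9 + 12))*(-⅛) = (⅚ + 21)*(-⅛) = (131/6)*(-⅛) = -131/48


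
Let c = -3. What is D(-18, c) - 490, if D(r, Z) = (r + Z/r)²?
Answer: -6191/36 ≈ -171.97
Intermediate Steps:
D(-18, c) - 490 = (-3 + (-18)²)²/(-18)² - 490 = (-3 + 324)²/324 - 490 = (1/324)*321² - 490 = (1/324)*103041 - 490 = 11449/36 - 490 = -6191/36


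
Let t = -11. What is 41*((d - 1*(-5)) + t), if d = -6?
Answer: -492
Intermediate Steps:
41*((d - 1*(-5)) + t) = 41*((-6 - 1*(-5)) - 11) = 41*((-6 + 5) - 11) = 41*(-1 - 11) = 41*(-12) = -492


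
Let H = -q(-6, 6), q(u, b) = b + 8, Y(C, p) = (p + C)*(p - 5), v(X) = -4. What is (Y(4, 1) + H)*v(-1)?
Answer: 136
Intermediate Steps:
Y(C, p) = (-5 + p)*(C + p) (Y(C, p) = (C + p)*(-5 + p) = (-5 + p)*(C + p))
q(u, b) = 8 + b
H = -14 (H = -(8 + 6) = -1*14 = -14)
(Y(4, 1) + H)*v(-1) = ((1² - 5*4 - 5*1 + 4*1) - 14)*(-4) = ((1 - 20 - 5 + 4) - 14)*(-4) = (-20 - 14)*(-4) = -34*(-4) = 136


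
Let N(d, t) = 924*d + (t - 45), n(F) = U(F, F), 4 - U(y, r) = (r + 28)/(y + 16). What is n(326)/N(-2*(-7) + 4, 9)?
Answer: 169/945972 ≈ 0.00017865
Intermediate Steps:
U(y, r) = 4 - (28 + r)/(16 + y) (U(y, r) = 4 - (r + 28)/(y + 16) = 4 - (28 + r)/(16 + y))
n(F) = (36 + 3*F)/(16 + F) (n(F) = (36 - F + 4*F)/(16 + F) = (36 + 3*F)/(16 + F))
N(d, t) = -45 + t + 924*d (N(d, t) = 924*d + (-45 + t) = -45 + t + 924*d)
n(326)/N(-2*(-7) + 4, 9) = (3*(12 + 326)/(16 + 326))/(-45 + 9 + 924*(-2*(-7) + 4)) = (3*338/342)/(-45 + 9 + 924*(14 + 4)) = (3*(1/342)*338)/(-45 + 9 + 924*18) = 169/(57*(-45 + 9 + 16632)) = (169/57)/16596 = (169/57)*(1/16596) = 169/945972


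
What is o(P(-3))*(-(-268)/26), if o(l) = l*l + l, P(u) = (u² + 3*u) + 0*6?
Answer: 0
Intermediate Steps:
P(u) = u² + 3*u (P(u) = (u² + 3*u) + 0 = u² + 3*u)
o(l) = l + l² (o(l) = l² + l = l + l²)
o(P(-3))*(-(-268)/26) = ((-3*(3 - 3))*(1 - 3*(3 - 3)))*(-(-268)/26) = ((-3*0)*(1 - 3*0))*(-(-268)/26) = (0*(1 + 0))*(-2*(-67/13)) = (0*1)*(134/13) = 0*(134/13) = 0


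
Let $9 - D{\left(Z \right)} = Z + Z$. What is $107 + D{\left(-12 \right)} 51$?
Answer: $1790$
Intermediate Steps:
$D{\left(Z \right)} = 9 - 2 Z$ ($D{\left(Z \right)} = 9 - \left(Z + Z\right) = 9 - 2 Z$)
$107 + D{\left(-12 \right)} 51 = 107 + \left(9 - -24\right) 51 = 107 + \left(9 + 24\right) 51 = 107 + 33 \cdot 51 = 107 + 1683 = 1790$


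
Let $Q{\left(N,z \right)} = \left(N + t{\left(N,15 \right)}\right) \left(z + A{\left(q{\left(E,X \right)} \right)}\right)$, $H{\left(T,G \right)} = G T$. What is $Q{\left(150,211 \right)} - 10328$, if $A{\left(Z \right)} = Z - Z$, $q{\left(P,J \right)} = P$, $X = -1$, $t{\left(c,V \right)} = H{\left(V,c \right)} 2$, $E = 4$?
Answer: $970822$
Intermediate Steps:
$t{\left(c,V \right)} = 2 V c$ ($t{\left(c,V \right)} = c V 2 = V c 2 = 2 V c$)
$A{\left(Z \right)} = 0$
$Q{\left(N,z \right)} = 31 N z$ ($Q{\left(N,z \right)} = \left(N + 2 \cdot 15 N\right) \left(z + 0\right) = \left(N + 30 N\right) z = 31 N z$)
$Q{\left(150,211 \right)} - 10328 = 31 \cdot 150 \cdot 211 - 10328 = 981150 - 10328 = 970822$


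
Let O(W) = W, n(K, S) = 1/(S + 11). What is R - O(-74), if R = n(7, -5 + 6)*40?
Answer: 232/3 ≈ 77.333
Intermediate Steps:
n(K, S) = 1/(11 + S)
R = 10/3 (R = 40/(11 + (-5 + 6)) = 40/(11 + 1) = 40/12 = (1/12)*40 = 10/3 ≈ 3.3333)
R - O(-74) = 10/3 - 1*(-74) = 10/3 + 74 = 232/3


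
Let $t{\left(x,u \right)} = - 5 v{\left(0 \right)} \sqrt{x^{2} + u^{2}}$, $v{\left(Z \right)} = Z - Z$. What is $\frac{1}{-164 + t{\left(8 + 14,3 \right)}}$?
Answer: $- \frac{1}{164} \approx -0.0060976$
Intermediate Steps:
$v{\left(Z \right)} = 0$
$t{\left(x,u \right)} = 0$ ($t{\left(x,u \right)} = \left(-5\right) 0 \sqrt{x^{2} + u^{2}} = 0 \sqrt{u^{2} + x^{2}} = 0$)
$\frac{1}{-164 + t{\left(8 + 14,3 \right)}} = \frac{1}{-164 + 0} = \frac{1}{-164} = - \frac{1}{164}$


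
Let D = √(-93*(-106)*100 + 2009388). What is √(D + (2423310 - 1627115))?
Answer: √(796195 + 2*√748797) ≈ 893.27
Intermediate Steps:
D = 2*√748797 (D = √(9858*100 + 2009388) = √(985800 + 2009388) = √2995188 = 2*√748797 ≈ 1730.7)
√(D + (2423310 - 1627115)) = √(2*√748797 + (2423310 - 1627115)) = √(2*√748797 + 796195) = √(796195 + 2*√748797)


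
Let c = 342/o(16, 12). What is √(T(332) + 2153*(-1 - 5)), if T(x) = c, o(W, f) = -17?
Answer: 2*I*√934779/17 ≈ 113.75*I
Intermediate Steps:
c = -342/17 (c = 342/(-17) = 342*(-1/17) = -342/17 ≈ -20.118)
T(x) = -342/17
√(T(332) + 2153*(-1 - 5)) = √(-342/17 + 2153*(-1 - 5)) = √(-342/17 + 2153*(-6)) = √(-342/17 - 12918) = √(-219948/17) = 2*I*√934779/17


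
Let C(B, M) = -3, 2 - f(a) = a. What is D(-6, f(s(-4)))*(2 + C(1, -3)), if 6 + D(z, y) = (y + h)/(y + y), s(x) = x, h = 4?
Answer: 31/6 ≈ 5.1667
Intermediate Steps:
f(a) = 2 - a
D(z, y) = -6 + (4 + y)/(2*y) (D(z, y) = -6 + (y + 4)/(y + y) = -6 + (4 + y)/((2*y)) = -6 + (4 + y)*(1/(2*y)) = -6 + (4 + y)/(2*y))
D(-6, f(s(-4)))*(2 + C(1, -3)) = (-11/2 + 2/(2 - 1*(-4)))*(2 - 3) = (-11/2 + 2/(2 + 4))*(-1) = (-11/2 + 2/6)*(-1) = (-11/2 + 2*(⅙))*(-1) = (-11/2 + ⅓)*(-1) = -31/6*(-1) = 31/6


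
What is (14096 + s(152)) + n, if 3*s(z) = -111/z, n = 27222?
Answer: 6280299/152 ≈ 41318.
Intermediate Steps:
s(z) = -37/z (s(z) = (-111/z)/3 = -37/z)
(14096 + s(152)) + n = (14096 - 37/152) + 27222 = 2142555/152 + 27222 = 6280299/152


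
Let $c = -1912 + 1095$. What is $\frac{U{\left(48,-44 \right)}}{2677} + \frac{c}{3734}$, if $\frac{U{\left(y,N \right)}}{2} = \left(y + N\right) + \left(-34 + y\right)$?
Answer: $- \frac{2052685}{9995918} \approx -0.20535$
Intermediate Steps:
$c = -817$
$U{\left(y,N \right)} = -68 + 2 N + 4 y$ ($U{\left(y,N \right)} = 2 \left(\left(y + N\right) + \left(-34 + y\right)\right) = 2 \left(\left(N + y\right) + \left(-34 + y\right)\right) = 2 \left(-34 + N + 2 y\right) = -68 + 2 N + 4 y$)
$\frac{U{\left(48,-44 \right)}}{2677} + \frac{c}{3734} = \frac{-68 + 2 \left(-44\right) + 4 \cdot 48}{2677} - \frac{817}{3734} = \left(-68 - 88 + 192\right) \frac{1}{2677} - \frac{817}{3734} = 36 \cdot \frac{1}{2677} - \frac{817}{3734} = \frac{36}{2677} - \frac{817}{3734} = - \frac{2052685}{9995918}$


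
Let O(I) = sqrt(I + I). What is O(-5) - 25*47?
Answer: -1175 + I*sqrt(10) ≈ -1175.0 + 3.1623*I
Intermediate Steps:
O(I) = sqrt(2)*sqrt(I) (O(I) = sqrt(2*I) = sqrt(2)*sqrt(I))
O(-5) - 25*47 = sqrt(2)*sqrt(-5) - 25*47 = sqrt(2)*(I*sqrt(5)) - 1175 = I*sqrt(10) - 1175 = -1175 + I*sqrt(10)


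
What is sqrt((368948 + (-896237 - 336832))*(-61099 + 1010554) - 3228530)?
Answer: I*sqrt(820447232585) ≈ 9.0579e+5*I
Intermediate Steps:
sqrt((368948 + (-896237 - 336832))*(-61099 + 1010554) - 3228530) = sqrt((368948 - 1233069)*949455 - 3228530) = sqrt(-864121*949455 - 3228530) = sqrt(-820444004055 - 3228530) = sqrt(-820447232585) = I*sqrt(820447232585)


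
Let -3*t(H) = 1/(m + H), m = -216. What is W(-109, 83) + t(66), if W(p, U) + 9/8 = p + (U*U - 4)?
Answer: 12194779/1800 ≈ 6774.9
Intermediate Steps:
t(H) = -1/(3*(-216 + H))
W(p, U) = -41/8 + p + U**2 (W(p, U) = -9/8 + (p + (U*U - 4)) = -9/8 + (p + (U**2 - 4)) = -9/8 + (p + (-4 + U**2)) = -9/8 + (-4 + p + U**2) = -41/8 + p + U**2)
W(-109, 83) + t(66) = (-41/8 - 109 + 83**2) - 1/(-648 + 3*66) = (-41/8 - 109 + 6889) - 1/(-648 + 198) = 54199/8 - 1/(-450) = 54199/8 - 1*(-1/450) = 54199/8 + 1/450 = 12194779/1800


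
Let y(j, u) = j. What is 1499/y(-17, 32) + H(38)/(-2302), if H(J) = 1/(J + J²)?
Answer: -5113934453/57996588 ≈ -88.177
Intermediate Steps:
1499/y(-17, 32) + H(38)/(-2302) = 1499/(-17) + (1/(38*(1 + 38)))/(-2302) = 1499*(-1/17) + ((1/38)/39)*(-1/2302) = -1499/17 + ((1/38)*(1/39))*(-1/2302) = -1499/17 + (1/1482)*(-1/2302) = -1499/17 - 1/3411564 = -5113934453/57996588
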